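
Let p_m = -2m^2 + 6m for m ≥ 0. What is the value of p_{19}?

-608

p_{19} = -2·19^2 + 6·19 = -608.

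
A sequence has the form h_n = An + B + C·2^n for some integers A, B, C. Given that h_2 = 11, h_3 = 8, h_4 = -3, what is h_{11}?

-4032

Plug in n = 2, 3, 4: 2A + B + 4C = 11; 3A + B + 8C = 8; 4A + B + 16C = -3.
Subtracting the first from the second: A + 4C = -3.
Subtracting the second from the third: A + 8C = -11.
Solving: C = -2, A = 5, then B = 9.
Therefore h_{11} = 55 + 9 + (-2)·2048 = -4032.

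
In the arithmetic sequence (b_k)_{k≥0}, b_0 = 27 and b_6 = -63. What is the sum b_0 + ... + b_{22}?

Common difference d = (-63 - 27) / (6 - 0) = -15.
b_k = 27 + (k - 0)·(-15).
b_{22} = -303; S = 23·(27 + (-303))/2 = -3174.

-3174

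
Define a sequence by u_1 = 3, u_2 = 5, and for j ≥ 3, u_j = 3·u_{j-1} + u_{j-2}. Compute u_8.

Applying the relation repeatedly:
u_3 = 18  u_4 = 59  u_5 = 195  u_6 = 644  u_7 = 2127  u_8 = 7025.

7025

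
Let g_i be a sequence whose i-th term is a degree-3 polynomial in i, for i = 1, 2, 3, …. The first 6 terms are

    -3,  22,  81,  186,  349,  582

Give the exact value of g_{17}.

11197

1st diffs: 25, 59, 105, 163, 233.
2nd diffs: 34, 46, 58, 70.
3rd diffs: 12, 12, 12 (constant).
Newton forward-difference form: g_i = -3 + 25·C(i-1,1) + 34·C(i-1,2) + 12·C(i-1,3).
At i = 17: i-1 = 16, so g_{17} = -3 + 400 + 4080 + 6720 = 11197.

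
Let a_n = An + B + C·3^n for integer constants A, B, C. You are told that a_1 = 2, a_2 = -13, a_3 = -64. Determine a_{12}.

-1594279

Plug in n = 1, 2, 3: A + B + 3C = 2; 2A + B + 9C = -13; 3A + B + 27C = -64.
Subtracting the first from the second: A + 6C = -15.
Subtracting the second from the third: A + 18C = -51.
Solving: C = -3, A = 3, then B = 8.
So a_n = 3·n + 8 + (-3)·3^n; at n=12 this is -1594279.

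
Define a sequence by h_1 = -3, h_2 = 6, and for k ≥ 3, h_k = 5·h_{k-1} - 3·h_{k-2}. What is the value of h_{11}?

4881504

Applying the relation repeatedly:
h_3 = 39, h_4 = 177, h_5 = 768, h_6 = 3309, h_7 = 14241, h_8 = 61278, h_9 = 263667, h_{10} = 1134501, h_{11} = 4881504.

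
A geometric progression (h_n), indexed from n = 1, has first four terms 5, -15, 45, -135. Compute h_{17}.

215233605

Common ratio r = -3.
h_n = 5·(-3)^(n-1).
h_{17} = 5·(-3)^16 = 215233605.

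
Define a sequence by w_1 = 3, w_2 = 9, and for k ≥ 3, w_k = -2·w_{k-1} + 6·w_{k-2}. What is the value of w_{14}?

Applying the relation repeatedly:
w_3 = 0, w_4 = 54, w_5 = -108, …, w_{11} = -317952, w_{12} = 1162080, w_{13} = -4231872, w_{14} = 15436224.

15436224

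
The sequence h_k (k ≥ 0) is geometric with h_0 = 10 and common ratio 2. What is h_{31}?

21474836480

h_k = 10·2^(k-0).
h_{31} = 10·2^31 = 21474836480.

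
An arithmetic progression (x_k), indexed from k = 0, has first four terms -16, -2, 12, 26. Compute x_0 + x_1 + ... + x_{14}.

Common difference d = 14.
x_k = -16 + (k - 0)·14.
x_{14} = 180; S = 15·(-16 + 180)/2 = 1230.

1230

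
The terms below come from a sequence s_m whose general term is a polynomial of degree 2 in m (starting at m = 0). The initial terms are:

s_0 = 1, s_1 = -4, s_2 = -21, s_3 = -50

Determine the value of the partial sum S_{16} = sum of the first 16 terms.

1st diffs: -5, -17, -29.
2nd diffs: -12, -12 (constant).
So s_m = -6m^2 + m + 1.
Continuing: …, -91, -144, -209, -286, …, s_{15} = -1334.
Summing m = 0..15 (16 terms) gives -7304.

-7304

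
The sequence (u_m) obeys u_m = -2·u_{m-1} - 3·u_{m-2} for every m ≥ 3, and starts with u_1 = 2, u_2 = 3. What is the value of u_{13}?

2958

Applying the relation repeatedly:
u_3 = -12  u_4 = 15  u_5 = 6  …  u_{10} = 555  u_{11} = -372  u_{12} = -921  u_{13} = 2958.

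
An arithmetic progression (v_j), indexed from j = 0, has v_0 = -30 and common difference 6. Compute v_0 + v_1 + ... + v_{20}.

v_j = -30 + (j - 0)·6.
v_{20} = 90; S = 21·(-30 + 90)/2 = 630.

630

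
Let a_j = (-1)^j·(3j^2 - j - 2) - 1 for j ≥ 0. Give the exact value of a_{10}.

(-1)^10 = 1; 3j^2 - j - 2 at j=10 is 288; so a_{10} = 287.

287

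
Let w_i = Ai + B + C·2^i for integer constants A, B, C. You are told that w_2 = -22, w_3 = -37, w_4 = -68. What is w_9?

Write the equations: 2A + B + 4C = -22; 3A + B + 8C = -37; 4A + B + 16C = -68.
Subtracting the first from the second: A + 4C = -15.
Subtracting the second from the third: A + 8C = -31.
Solving: C = -4, A = 1, then B = -8.
Therefore w_9 = 9 + (-8) + (-4)·512 = -2047.

-2047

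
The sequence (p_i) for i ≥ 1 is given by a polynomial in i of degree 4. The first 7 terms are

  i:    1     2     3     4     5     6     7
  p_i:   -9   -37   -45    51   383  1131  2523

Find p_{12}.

1st diffs: -28, -8, 96, 332, 748, 1392.
2nd diffs: 20, 104, 236, 416, 644.
3rd diffs: 84, 132, 180, 228.
4th diffs: 48, 48, 48 (constant).
Newton forward-difference form: p_i = -9 + (-28)·C(i-1,1) + 20·C(i-1,2) + 84·C(i-1,3) + 48·C(i-1,4).
At i = 12: i-1 = 11, so p_{12} = -9 - 308 + 1100 + 13860 + 15840 = 30483.

30483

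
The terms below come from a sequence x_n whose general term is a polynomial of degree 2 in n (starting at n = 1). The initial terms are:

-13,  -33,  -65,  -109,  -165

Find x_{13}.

1st diffs: -20, -32, -44, -56.
2nd diffs: -12, -12, -12 (constant).
So x_n = -6n^2 - 2n - 5.
Evaluating at n = 13 gives x_{13} = -1045.

-1045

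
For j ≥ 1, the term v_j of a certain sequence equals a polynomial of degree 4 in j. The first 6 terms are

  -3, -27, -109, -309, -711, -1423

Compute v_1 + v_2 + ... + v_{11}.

-41811

1st diffs: -24, -82, -200, -402, -712.
2nd diffs: -58, -118, -202, -310.
3rd diffs: -60, -84, -108.
4th diffs: -24, -24 (constant).
Newton forward-difference form: v_j = -3 + (-24)·C(j-1,1) + (-58)·C(j-1,2) + (-60)·C(j-1,3) + (-24)·C(j-1,4).
Continuing: …, -2577, -4329, -6859, -10371, …, v_{11} = -15093.
Summing j = 1..11 (11 terms) gives -41811.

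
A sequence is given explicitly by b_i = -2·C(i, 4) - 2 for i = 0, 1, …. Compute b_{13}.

-1432

C(13, 4) = 715, so b_{13} = -1432.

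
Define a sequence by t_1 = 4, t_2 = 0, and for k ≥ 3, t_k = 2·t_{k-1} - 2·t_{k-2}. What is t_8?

64

Compute successive terms:
t_3 = -8;  t_4 = -16;  t_5 = -16;  t_6 = 0;  t_7 = 32;  t_8 = 64.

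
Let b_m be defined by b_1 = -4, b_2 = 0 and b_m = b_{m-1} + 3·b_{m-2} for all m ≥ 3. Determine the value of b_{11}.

-6096

Iterate the recurrence:
b_3 = -12; b_4 = -12; b_5 = -48; b_6 = -84; b_7 = -228; b_8 = -480; b_9 = -1164; b_{10} = -2604; b_{11} = -6096.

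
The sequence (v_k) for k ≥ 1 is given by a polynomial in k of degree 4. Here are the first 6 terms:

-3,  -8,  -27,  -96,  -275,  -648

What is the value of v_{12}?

-14688

1st diffs: -5, -19, -69, -179, -373.
2nd diffs: -14, -50, -110, -194.
3rd diffs: -36, -60, -84.
4th diffs: -24, -24 (constant).
Newton forward-difference form: v_k = -3 + (-5)·C(k-1,1) + (-14)·C(k-1,2) + (-36)·C(k-1,3) + (-24)·C(k-1,4).
At k = 12: k-1 = 11, so v_{12} = -3 - 55 - 770 - 5940 - 7920 = -14688.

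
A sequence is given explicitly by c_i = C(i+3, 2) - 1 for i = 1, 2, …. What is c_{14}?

C(17, 2) = 136, so c_{14} = 135.

135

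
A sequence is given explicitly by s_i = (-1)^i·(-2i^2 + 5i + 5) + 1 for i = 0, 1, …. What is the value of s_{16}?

-426

(-1)^16 = 1; -2i^2 + 5i + 5 at i=16 is -427; so s_{16} = -426.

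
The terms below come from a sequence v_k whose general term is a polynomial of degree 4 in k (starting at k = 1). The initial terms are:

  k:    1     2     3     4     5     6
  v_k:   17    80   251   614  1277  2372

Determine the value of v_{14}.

50444

1st diffs: 63, 171, 363, 663, 1095.
2nd diffs: 108, 192, 300, 432.
3rd diffs: 84, 108, 132.
4th diffs: 24, 24 (constant).
Newton forward-difference form: v_k = 17 + 63·C(k-1,1) + 108·C(k-1,2) + 84·C(k-1,3) + 24·C(k-1,4).
At k = 14: k-1 = 13, so v_{14} = 17 + 819 + 8424 + 24024 + 17160 = 50444.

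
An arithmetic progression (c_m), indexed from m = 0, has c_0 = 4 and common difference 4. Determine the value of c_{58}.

236

c_m = 4 + (m - 0)·4.
c_{58} = 4 + 58·4 = 236.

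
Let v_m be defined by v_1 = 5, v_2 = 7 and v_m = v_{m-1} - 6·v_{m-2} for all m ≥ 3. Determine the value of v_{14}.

Applying the relation repeatedly:
v_3 = -23; v_4 = -65; v_5 = 73; …; v_{11} = 31033; v_{12} = -50657; v_{13} = -236855; v_{14} = 67087.

67087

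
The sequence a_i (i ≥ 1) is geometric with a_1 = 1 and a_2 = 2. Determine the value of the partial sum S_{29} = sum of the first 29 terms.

Common ratio r = 2.
a_i = 1·2^(i-1).
S = 1·(2^29 - 1)/(2 - 1) = 1·(536870912 - 1)/(1) = 536870911.

536870911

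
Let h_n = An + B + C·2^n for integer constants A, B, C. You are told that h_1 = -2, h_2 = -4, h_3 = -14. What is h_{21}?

-8388482

Write the equations: A + B + 2C = -2; 2A + B + 4C = -4; 3A + B + 8C = -14.
Subtracting the first from the second: A + 2C = -2.
Subtracting the second from the third: A + 4C = -10.
Solving: C = -4, A = 6, then B = 0.
So h_n = 6·n + 0 + (-4)·2^n; at n=21 this is -8388482.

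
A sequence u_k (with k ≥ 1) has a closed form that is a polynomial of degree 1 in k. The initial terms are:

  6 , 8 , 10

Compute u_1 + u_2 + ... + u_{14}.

266

1st diffs: 2, 2 (constant).
So u_k = 2k + 4.
Continuing: …, 12, 14, 16, 18, …, u_{14} = 32.
Summing k = 1..14 (14 terms) gives 266.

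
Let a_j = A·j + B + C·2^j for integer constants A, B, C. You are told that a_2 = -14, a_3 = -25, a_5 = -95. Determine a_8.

-764

At j = 2, 3, 5: 2A + B + 4C = -14; 3A + B + 8C = -25; 5A + B + 32C = -95.
Subtracting the first from the second: A + 4C = -11.
Subtracting the second from the third: 2A + 24C = -70.
Solving: C = -3, A = 1, then B = -4.
So a_j = 1·j + (-4) + (-3)·2^j; at j=8 this is -764.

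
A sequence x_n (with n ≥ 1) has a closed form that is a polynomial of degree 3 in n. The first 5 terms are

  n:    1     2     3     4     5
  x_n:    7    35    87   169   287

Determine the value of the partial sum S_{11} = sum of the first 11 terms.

1st diffs: 28, 52, 82, 118.
2nd diffs: 24, 30, 36.
3rd diffs: 6, 6 (constant).
So x_n = n^3 + 6n^2 + 3n - 3.
Continuing: …, 447, 655, 917, 1239, …, x_{11} = 2087.
Summing n = 1..11 (11 terms) gives 7557.

7557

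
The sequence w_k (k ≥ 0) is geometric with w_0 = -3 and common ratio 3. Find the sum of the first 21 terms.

w_k = (-3)·3^(k-0).
S = (-3)·(3^21 - 1)/(3 - 1) = (-3)·(10460353203 - 1)/(2) = -15690529803.

-15690529803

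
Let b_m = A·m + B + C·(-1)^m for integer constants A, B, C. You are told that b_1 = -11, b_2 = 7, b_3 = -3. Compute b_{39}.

At m = 1, 2, 3: A + B - C = -11; 2A + B + C = 7; 3A + B - C = -3.
Subtracting the first from the second: A + 2C = 18.
Subtracting the second from the third: A - 2C = -10.
Solving: C = 7, A = 4, then B = -8.
Therefore b_{39} = 156 + (-8) + 7·(-1) = 141.

141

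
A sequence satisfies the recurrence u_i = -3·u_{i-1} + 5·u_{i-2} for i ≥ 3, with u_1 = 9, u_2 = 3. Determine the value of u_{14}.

Compute successive terms:
u_3 = 36; u_4 = -93; u_5 = 459; …; u_{11} = 2409831; u_{12} = -10103178; u_{13} = 42358689; u_{14} = -177591957.

-177591957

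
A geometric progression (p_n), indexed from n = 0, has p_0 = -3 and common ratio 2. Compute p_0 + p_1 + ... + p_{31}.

-12884901885

p_n = (-3)·2^(n-0).
S = (-3)·(2^32 - 1)/(2 - 1) = (-3)·(4294967296 - 1)/(1) = -12884901885.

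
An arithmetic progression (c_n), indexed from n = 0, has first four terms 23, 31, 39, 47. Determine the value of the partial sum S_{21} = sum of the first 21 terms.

2163

Common difference d = 8.
c_n = 23 + (n - 0)·8.
c_{20} = 183; S = 21·(23 + 183)/2 = 2163.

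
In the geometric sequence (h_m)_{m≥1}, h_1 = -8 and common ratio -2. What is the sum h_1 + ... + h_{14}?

h_m = (-8)·(-2)^(m-1).
S = (-8)·((-2)^14 - 1)/(-2 - 1) = (-8)·(16384 - 1)/(-3) = 43688.

43688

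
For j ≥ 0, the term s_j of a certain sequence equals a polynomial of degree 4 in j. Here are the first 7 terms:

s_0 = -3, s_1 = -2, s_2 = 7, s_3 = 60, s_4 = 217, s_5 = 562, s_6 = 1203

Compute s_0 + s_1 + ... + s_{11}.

38618

1st diffs: 1, 9, 53, 157, 345, 641.
2nd diffs: 8, 44, 104, 188, 296.
3rd diffs: 36, 60, 84, 108.
4th diffs: 24, 24, 24 (constant).
Newton forward-difference form: s_j = -3 + 1·C(j,1) + 8·C(j,2) + 36·C(j,3) + 24·C(j,4).
Continuing: …, 2272, 3925, 6342, 9727, …, s_{11} = 14308.
Summing j = 0..11 (12 terms) gives 38618.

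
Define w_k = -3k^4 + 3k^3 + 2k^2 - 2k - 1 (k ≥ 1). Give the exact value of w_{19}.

-369703

w_{19} = -3·19^4 + 3·19^3 + 2·19^2 - 2·19 - 1 = -369703.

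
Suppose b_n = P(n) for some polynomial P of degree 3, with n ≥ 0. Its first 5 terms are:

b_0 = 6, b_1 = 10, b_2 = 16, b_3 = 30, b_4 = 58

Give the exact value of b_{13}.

1930

1st diffs: 4, 6, 14, 28.
2nd diffs: 2, 8, 14.
3rd diffs: 6, 6 (constant).
Newton forward-difference form: b_n = 6 + 4·C(n,1) + 2·C(n,2) + 6·C(n,3).
At n = 13: n = 13, so b_{13} = 6 + 52 + 156 + 1716 = 1930.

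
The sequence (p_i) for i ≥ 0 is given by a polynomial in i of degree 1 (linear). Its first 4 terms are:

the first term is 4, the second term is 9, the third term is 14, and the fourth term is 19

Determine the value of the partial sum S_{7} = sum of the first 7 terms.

1st diffs: 5, 5, 5 (constant).
So p_i = 5i + 4.
Continuing: 24, 29, 34.
Summing i = 0..6 (7 terms) gives 133.

133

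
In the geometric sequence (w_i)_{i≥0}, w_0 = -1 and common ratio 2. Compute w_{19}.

-524288

w_i = (-1)·2^(i-0).
w_{19} = (-1)·2^19 = -524288.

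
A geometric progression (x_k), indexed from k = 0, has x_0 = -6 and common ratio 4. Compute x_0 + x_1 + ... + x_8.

-524286

x_k = (-6)·4^(k-0).
S = (-6)·(4^9 - 1)/(4 - 1) = (-6)·(262144 - 1)/(3) = -524286.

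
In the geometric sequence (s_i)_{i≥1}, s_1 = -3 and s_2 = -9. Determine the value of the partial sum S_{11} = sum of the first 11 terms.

Common ratio r = 3.
s_i = (-3)·3^(i-1).
S = (-3)·(3^11 - 1)/(3 - 1) = (-3)·(177147 - 1)/(2) = -265719.

-265719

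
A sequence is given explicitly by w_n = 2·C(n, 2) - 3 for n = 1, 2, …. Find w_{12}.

C(12, 2) = 66, so w_{12} = 129.

129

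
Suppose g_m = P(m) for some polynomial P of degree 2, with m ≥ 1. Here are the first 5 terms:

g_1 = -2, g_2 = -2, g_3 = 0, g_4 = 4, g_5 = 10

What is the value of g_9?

54

1st diffs: 0, 2, 4, 6.
2nd diffs: 2, 2, 2 (constant).
Newton forward-difference form: g_m = -2 + 2·C(m-1,2).
At m = 9: m-1 = 8, so g_9 = -2 + 56 = 54.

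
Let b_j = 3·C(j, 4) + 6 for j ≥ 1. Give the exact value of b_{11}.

C(11, 4) = 330, so b_{11} = 996.

996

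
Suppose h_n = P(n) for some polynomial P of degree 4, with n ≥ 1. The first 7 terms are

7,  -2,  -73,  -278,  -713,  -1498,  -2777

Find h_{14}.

-42698

1st diffs: -9, -71, -205, -435, -785, -1279.
2nd diffs: -62, -134, -230, -350, -494.
3rd diffs: -72, -96, -120, -144.
4th diffs: -24, -24, -24 (constant).
Newton forward-difference form: h_n = 7 + (-9)·C(n-1,1) + (-62)·C(n-1,2) + (-72)·C(n-1,3) + (-24)·C(n-1,4).
At n = 14: n-1 = 13, so h_{14} = 7 - 117 - 4836 - 20592 - 17160 = -42698.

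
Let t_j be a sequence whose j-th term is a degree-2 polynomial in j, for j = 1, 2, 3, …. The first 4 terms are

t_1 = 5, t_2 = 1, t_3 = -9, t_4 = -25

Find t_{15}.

-597

1st diffs: -4, -10, -16.
2nd diffs: -6, -6 (constant).
So t_j = -3j^2 + 5j + 3.
Evaluating at j = 15 gives t_{15} = -597.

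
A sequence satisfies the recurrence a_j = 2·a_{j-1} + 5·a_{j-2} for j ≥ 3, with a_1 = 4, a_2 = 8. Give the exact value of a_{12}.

Step forward from the initial values:
a_3 = 36  a_4 = 112  a_5 = 404  a_6 = 1368  a_7 = 4756  a_8 = 16352  a_9 = 56484  a_{10} = 194728  a_{11} = 671876  a_{12} = 2317392.

2317392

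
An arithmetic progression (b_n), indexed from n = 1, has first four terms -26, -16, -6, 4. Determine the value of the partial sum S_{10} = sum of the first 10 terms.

Common difference d = 10.
b_n = -26 + (n - 1)·10.
b_{10} = 64; S = 10·(-26 + 64)/2 = 190.

190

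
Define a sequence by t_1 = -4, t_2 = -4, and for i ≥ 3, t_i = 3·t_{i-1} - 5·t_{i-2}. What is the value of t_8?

Iterate the recurrence:
t_3 = 8, t_4 = 44, t_5 = 92, t_6 = 56, t_7 = -292, t_8 = -1156.

-1156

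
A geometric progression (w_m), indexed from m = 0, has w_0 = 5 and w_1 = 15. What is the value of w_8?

Common ratio r = 3.
w_m = 5·3^(m-0).
w_8 = 5·3^8 = 32805.

32805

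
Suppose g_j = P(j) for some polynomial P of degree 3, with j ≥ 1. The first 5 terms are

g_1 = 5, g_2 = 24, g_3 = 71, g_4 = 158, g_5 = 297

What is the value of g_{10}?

2192

1st diffs: 19, 47, 87, 139.
2nd diffs: 28, 40, 52.
3rd diffs: 12, 12 (constant).
So g_j = 2j^3 + 2j^2 - j + 2.
Evaluating at j = 10 gives g_{10} = 2192.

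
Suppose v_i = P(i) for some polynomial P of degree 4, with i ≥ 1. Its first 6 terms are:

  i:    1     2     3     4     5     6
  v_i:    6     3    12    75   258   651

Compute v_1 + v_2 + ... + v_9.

1st diffs: -3, 9, 63, 183, 393.
2nd diffs: 12, 54, 120, 210.
3rd diffs: 42, 66, 90.
4th diffs: 24, 24 (constant).
So v_i = i^4 - 3i^3 - i^2 + 6i + 3.
Continuing: 1368, 2547, 4350.
Summing i = 1..9 (9 terms) gives 9270.

9270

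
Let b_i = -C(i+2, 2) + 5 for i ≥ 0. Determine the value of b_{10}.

-61

C(12, 2) = 66, so b_{10} = -61.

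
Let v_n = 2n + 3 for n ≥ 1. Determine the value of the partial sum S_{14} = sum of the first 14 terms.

Over n = 1..14: Σn = 105.
Total = (2)·105 + (3)·14 = 252.

252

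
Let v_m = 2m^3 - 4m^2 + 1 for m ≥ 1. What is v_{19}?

12275

v_{19} = 2·19^3 - 4·19^2 + 1 = 12275.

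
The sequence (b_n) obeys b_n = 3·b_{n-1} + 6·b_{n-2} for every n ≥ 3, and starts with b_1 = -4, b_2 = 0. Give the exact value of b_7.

-6696

Iterate the recurrence:
b_3 = -24  b_4 = -72  b_5 = -360  b_6 = -1512  b_7 = -6696.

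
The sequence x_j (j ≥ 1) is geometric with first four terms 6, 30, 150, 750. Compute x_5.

3750

Common ratio r = 5.
x_j = 6·5^(j-1).
x_5 = 6·5^4 = 3750.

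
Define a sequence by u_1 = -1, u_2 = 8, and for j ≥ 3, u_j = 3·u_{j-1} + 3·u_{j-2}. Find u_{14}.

Step forward from the initial values:
u_3 = 21  u_4 = 87  u_5 = 324  …  u_{11} = 965196  u_{12} = 3659337  u_{13} = 13873599  u_{14} = 52598808.

52598808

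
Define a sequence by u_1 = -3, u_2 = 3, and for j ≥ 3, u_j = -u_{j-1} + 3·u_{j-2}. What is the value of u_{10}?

Step forward from the initial values:
u_3 = -12;  u_4 = 21;  u_5 = -57;  u_6 = 120;  u_7 = -291;  u_8 = 651;  u_9 = -1524;  u_{10} = 3477.

3477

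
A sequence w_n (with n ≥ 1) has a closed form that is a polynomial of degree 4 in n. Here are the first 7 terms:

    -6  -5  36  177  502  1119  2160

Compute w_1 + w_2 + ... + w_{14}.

122675

1st diffs: 1, 41, 141, 325, 617, 1041.
2nd diffs: 40, 100, 184, 292, 424.
3rd diffs: 60, 84, 108, 132.
4th diffs: 24, 24, 24 (constant).
Newton forward-difference form: w_n = -6 + 1·C(n-1,1) + 40·C(n-1,2) + 60·C(n-1,3) + 24·C(n-1,4).
Continuing: …, 3781, 6162, 9507, 14044, …, w_{14} = 37447.
Summing n = 1..14 (14 terms) gives 122675.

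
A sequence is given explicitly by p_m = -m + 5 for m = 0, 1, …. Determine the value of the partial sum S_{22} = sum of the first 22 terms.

-121

Over m = 0..21: Σm = 231.
Total = (-1)·231 + (5)·22 = -121.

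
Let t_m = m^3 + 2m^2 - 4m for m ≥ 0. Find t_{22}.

t_{22} = 1·22^3 + 2·22^2 - 4·22 = 11528.

11528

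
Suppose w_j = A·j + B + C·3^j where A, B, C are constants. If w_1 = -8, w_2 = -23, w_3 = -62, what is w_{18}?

-774841031

At j = 1, 2, 3: A + B + 3C = -8; 2A + B + 9C = -23; 3A + B + 27C = -62.
Subtracting the first from the second: A + 6C = -15.
Subtracting the second from the third: A + 18C = -39.
Solving: C = -2, A = -3, then B = 1.
So w_j = -3·j + 1 + (-2)·3^j; at j=18 this is -774841031.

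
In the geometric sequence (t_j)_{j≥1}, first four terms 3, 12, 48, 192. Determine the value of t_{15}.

Common ratio r = 4.
t_j = 3·4^(j-1).
t_{15} = 3·4^14 = 805306368.

805306368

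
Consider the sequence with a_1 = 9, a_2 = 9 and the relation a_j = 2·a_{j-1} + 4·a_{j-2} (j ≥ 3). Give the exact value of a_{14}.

Compute successive terms:
a_3 = 54;  a_4 = 144;  a_5 = 504;  …;  a_{11} = 566784;  a_{12} = 1833984;  a_{13} = 5935104;  a_{14} = 19206144.

19206144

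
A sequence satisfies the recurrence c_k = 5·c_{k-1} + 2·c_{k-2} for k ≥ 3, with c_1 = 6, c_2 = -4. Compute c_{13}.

-177711456

Step forward from the initial values:
c_3 = -8;  c_4 = -48;  c_5 = -256;  …;  c_{10} = -1146144;  c_{11} = -6157408;  c_{12} = -33079328;  c_{13} = -177711456.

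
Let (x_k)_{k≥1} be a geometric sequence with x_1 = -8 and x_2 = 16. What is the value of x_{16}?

Common ratio r = -2.
x_k = (-8)·(-2)^(k-1).
x_{16} = (-8)·(-2)^15 = 262144.

262144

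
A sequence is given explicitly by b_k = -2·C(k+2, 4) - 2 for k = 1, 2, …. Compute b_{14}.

C(16, 4) = 1820, so b_{14} = -3642.

-3642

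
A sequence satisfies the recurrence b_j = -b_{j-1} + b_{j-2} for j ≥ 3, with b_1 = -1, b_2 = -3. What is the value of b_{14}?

-555

Step forward from the initial values:
b_3 = 2  b_4 = -5  b_5 = 7  …  b_{11} = 131  b_{12} = -212  b_{13} = 343  b_{14} = -555.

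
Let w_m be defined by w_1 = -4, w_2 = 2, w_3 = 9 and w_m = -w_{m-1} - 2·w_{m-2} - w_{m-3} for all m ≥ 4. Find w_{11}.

-27

Iterate the recurrence:
w_4 = -9  w_5 = -11  w_6 = 20  w_7 = 11  w_8 = -40  w_9 = -2  w_{10} = 71  w_{11} = -27.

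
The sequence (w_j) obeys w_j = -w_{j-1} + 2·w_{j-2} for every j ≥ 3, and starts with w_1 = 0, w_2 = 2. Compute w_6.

Iterate the recurrence:
w_3 = -2; w_4 = 6; w_5 = -10; w_6 = 22.
(Characteristic roots are 1 and -2.)

22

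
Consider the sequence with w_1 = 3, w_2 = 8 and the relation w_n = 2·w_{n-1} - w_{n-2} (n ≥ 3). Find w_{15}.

Applying the relation repeatedly:
w_3 = 13  w_4 = 18  w_5 = 23  …  w_{12} = 58  w_{13} = 63  w_{14} = 68  w_{15} = 73.
(Characteristic roots are 1 and 1.)

73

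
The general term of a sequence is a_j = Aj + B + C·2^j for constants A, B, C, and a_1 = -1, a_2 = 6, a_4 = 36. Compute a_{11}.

The three given values yield: A + B + 2C = -1; 2A + B + 4C = 6; 4A + B + 16C = 36.
Subtracting the first from the second: A + 2C = 7.
Subtracting the second from the third: 2A + 12C = 30.
Solving: C = 2, A = 3, then B = -8.
Therefore a_{11} = 33 + (-8) + 2·2048 = 4121.

4121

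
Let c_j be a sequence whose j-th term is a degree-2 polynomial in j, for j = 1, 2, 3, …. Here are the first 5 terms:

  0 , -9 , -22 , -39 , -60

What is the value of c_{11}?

1st diffs: -9, -13, -17, -21.
2nd diffs: -4, -4, -4 (constant).
Newton forward-difference form: c_j = (-9)·C(j-1,1) + (-4)·C(j-1,2).
At j = 11: j-1 = 10, so c_{11} = -90 - 180 = -270.

-270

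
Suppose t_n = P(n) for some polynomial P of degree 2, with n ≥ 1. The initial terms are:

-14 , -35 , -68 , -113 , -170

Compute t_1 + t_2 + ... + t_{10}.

-2525

1st diffs: -21, -33, -45, -57.
2nd diffs: -12, -12, -12 (constant).
Newton forward-difference form: t_n = -14 + (-21)·C(n-1,1) + (-12)·C(n-1,2).
Continuing: …, -239, -320, -413, -518, …, t_{10} = -635.
Summing n = 1..10 (10 terms) gives -2525.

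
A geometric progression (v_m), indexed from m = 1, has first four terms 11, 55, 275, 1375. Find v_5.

6875

Common ratio r = 5.
v_m = 11·5^(m-1).
v_5 = 11·5^4 = 6875.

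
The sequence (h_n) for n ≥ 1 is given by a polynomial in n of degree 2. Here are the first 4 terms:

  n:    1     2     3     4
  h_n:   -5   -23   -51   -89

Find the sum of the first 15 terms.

1st diffs: -18, -28, -38.
2nd diffs: -10, -10 (constant).
Newton forward-difference form: h_n = -5 + (-18)·C(n-1,1) + (-10)·C(n-1,2).
Continuing: …, -137, -195, -263, -341, …, h_{15} = -1167.
Summing n = 1..15 (15 terms) gives -6515.

-6515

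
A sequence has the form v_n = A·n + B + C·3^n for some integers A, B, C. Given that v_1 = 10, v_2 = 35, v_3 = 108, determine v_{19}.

4649045884

The three given values yield: A + B + 3C = 10; 2A + B + 9C = 35; 3A + B + 27C = 108.
Subtracting the first from the second: A + 6C = 25.
Subtracting the second from the third: A + 18C = 73.
Solving: C = 4, A = 1, then B = -3.
So v_n = 1·n + (-3) + 4·3^n; at n=19 this is 4649045884.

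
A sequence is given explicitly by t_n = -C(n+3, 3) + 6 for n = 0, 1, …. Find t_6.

C(9, 3) = 84, so t_6 = -78.

-78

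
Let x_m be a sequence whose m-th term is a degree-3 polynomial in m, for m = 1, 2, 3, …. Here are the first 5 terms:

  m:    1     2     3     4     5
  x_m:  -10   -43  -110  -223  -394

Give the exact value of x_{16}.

-9535

1st diffs: -33, -67, -113, -171.
2nd diffs: -34, -46, -58.
3rd diffs: -12, -12 (constant).
So x_m = -2m^3 - 5m^2 - 4m + 1.
Evaluating at m = 16 gives x_{16} = -9535.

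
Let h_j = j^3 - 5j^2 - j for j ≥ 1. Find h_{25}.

12475

h_{25} = 1·25^3 - 5·25^2 - 1·25 = 12475.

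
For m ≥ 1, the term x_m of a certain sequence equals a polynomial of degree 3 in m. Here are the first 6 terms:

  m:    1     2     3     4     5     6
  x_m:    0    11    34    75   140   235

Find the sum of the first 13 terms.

8580

1st diffs: 11, 23, 41, 65, 95.
2nd diffs: 12, 18, 24, 30.
3rd diffs: 6, 6, 6 (constant).
Newton forward-difference form: x_m = 11·C(m-1,1) + 12·C(m-1,2) + 6·C(m-1,3).
Continuing: …, 366, 539, 760, 1035, …, x_{13} = 2244.
Summing m = 1..13 (13 terms) gives 8580.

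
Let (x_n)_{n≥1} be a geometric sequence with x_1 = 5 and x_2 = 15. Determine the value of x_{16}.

Common ratio r = 3.
x_n = 5·3^(n-1).
x_{16} = 5·3^15 = 71744535.

71744535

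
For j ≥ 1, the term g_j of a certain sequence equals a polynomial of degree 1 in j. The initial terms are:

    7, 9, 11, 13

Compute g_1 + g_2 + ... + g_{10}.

160

1st diffs: 2, 2, 2 (constant).
So g_j = 2j + 5.
Continuing: …, 15, 17, 19, 21, …, g_{10} = 25.
Summing j = 1..10 (10 terms) gives 160.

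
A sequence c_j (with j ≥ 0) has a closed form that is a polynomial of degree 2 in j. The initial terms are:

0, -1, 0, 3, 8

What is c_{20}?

1st diffs: -1, 1, 3, 5.
2nd diffs: 2, 2, 2 (constant).
So c_j = j^2 - 2j.
Evaluating at j = 20 gives c_{20} = 360.

360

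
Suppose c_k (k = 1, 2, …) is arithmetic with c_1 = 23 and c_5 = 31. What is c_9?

39

Common difference d = (31 - 23) / (5 - 1) = 2.
c_k = 23 + (k - 1)·2.
c_9 = 23 + 8·2 = 39.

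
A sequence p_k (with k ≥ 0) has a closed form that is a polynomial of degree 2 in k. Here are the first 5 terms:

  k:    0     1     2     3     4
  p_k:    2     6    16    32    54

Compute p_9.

254

1st diffs: 4, 10, 16, 22.
2nd diffs: 6, 6, 6 (constant).
Newton forward-difference form: p_k = 2 + 4·C(k,1) + 6·C(k,2).
At k = 9: k = 9, so p_9 = 2 + 36 + 216 = 254.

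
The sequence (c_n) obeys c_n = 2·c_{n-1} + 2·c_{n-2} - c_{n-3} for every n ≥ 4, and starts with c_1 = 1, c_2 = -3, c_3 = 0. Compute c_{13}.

Iterate the recurrence:
c_4 = -7, c_5 = -11, c_6 = -36, c_7 = -87, c_8 = -235, c_9 = -608, c_{10} = -1599, c_{11} = -4179, c_{12} = -10948, c_{13} = -28655.

-28655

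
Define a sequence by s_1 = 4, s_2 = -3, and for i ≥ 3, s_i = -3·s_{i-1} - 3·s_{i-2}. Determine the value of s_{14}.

Compute successive terms:
s_3 = -3;  s_4 = 18;  s_5 = -45;  …;  s_{11} = 1215;  s_{12} = -2187;  s_{13} = 2916;  s_{14} = -2187.

-2187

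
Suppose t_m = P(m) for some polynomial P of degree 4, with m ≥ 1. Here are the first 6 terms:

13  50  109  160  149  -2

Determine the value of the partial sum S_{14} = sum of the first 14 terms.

1st diffs: 37, 59, 51, -11, -151.
2nd diffs: 22, -8, -62, -140.
3rd diffs: -30, -54, -78.
4th diffs: -24, -24 (constant).
So t_m = -m^4 + 5m^3 + 6m^2 - m + 4.
Continuing: …, -395, -1156, -2435, -4406, …, t_{14} = -23530.
Summing m = 1..14 (14 terms) gives -66521.

-66521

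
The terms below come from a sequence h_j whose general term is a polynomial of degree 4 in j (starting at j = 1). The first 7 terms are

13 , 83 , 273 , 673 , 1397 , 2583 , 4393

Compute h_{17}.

1st diffs: 70, 190, 400, 724, 1186, 1810.
2nd diffs: 120, 210, 324, 462, 624.
3rd diffs: 90, 114, 138, 162.
4th diffs: 24, 24, 24 (constant).
So h_j = j^4 + 5j^3 + 5j^2 + 5j - 3.
Evaluating at j = 17 gives h_{17} = 109613.

109613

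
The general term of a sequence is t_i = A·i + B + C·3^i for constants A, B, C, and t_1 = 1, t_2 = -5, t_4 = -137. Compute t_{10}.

-118037

Write the equations: A + B + 3C = 1; 2A + B + 9C = -5; 4A + B + 81C = -137.
Subtracting the first from the second: A + 6C = -6.
Subtracting the second from the third: 2A + 72C = -132.
Solving: C = -2, A = 6, then B = 1.
Therefore t_{10} = 60 + 1 + (-2)·59049 = -118037.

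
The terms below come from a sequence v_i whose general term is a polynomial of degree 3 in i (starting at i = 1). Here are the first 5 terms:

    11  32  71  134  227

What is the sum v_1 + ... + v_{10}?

4475

1st diffs: 21, 39, 63, 93.
2nd diffs: 18, 24, 30.
3rd diffs: 6, 6 (constant).
Newton forward-difference form: v_i = 11 + 21·C(i-1,1) + 18·C(i-1,2) + 6·C(i-1,3).
Continuing: …, 356, 527, 746, 1019, …, v_{10} = 1352.
Summing i = 1..10 (10 terms) gives 4475.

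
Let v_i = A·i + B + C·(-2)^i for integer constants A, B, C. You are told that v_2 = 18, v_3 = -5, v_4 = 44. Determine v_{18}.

Plug in i = 2, 3, 4: 2A + B + 4C = 18; 3A + B - 8C = -5; 4A + B + 16C = 44.
Subtracting the first from the second: A - 12C = -23.
Subtracting the second from the third: A + 24C = 49.
Solving: C = 2, A = 1, then B = 8.
Hence v_{18} = 1·18 + 8 + 2·262144 = 524314.

524314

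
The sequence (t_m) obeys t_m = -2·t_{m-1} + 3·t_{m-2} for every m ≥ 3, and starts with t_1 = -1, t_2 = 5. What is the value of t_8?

3281

Iterate the recurrence:
t_3 = -13; t_4 = 41; t_5 = -121; t_6 = 365; t_7 = -1093; t_8 = 3281.
(Characteristic roots are 1 and -3.)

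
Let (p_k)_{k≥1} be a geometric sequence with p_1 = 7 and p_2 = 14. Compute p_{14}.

Common ratio r = 2.
p_k = 7·2^(k-1).
p_{14} = 7·2^13 = 57344.

57344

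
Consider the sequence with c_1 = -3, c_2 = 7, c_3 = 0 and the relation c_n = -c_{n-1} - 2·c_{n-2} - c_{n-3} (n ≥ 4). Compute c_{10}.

28

Step forward from the initial values:
c_4 = -11;  c_5 = 4;  c_6 = 18;  c_7 = -15;  c_8 = -25;  c_9 = 37;  c_{10} = 28.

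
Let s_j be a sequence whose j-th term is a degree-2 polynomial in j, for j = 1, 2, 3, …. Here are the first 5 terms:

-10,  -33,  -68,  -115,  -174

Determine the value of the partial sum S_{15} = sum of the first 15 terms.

-8025

1st diffs: -23, -35, -47, -59.
2nd diffs: -12, -12, -12 (constant).
Newton forward-difference form: s_j = -10 + (-23)·C(j-1,1) + (-12)·C(j-1,2).
Continuing: …, -245, -328, -423, -530, …, s_{15} = -1424.
Summing j = 1..15 (15 terms) gives -8025.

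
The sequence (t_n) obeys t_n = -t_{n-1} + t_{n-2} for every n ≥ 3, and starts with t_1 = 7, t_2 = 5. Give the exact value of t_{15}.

-254

Compute successive terms:
t_3 = 2; t_4 = 3; t_5 = -1; …; t_{12} = 60; t_{13} = -97; t_{14} = 157; t_{15} = -254.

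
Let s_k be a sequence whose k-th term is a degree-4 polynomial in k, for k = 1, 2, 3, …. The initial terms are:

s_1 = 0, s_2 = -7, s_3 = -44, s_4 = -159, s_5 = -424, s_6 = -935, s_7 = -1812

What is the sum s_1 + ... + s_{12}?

-49830

1st diffs: -7, -37, -115, -265, -511, -877.
2nd diffs: -30, -78, -150, -246, -366.
3rd diffs: -48, -72, -96, -120.
4th diffs: -24, -24, -24 (constant).
Newton forward-difference form: s_k = (-7)·C(k-1,1) + (-30)·C(k-1,2) + (-48)·C(k-1,3) + (-24)·C(k-1,4).
Continuing: …, -3199, -5264, -8199, -12220, …, s_{12} = -17567.
Summing k = 1..12 (12 terms) gives -49830.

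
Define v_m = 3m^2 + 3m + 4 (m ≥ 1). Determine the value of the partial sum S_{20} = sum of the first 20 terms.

9320

Over m = 1..20: Σm = 210, Σm² = 2870.
Total = (3)·2870 + (3)·210 + (4)·20 = 9320.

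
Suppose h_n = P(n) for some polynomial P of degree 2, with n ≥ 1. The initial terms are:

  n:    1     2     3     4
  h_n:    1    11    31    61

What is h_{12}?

1st diffs: 10, 20, 30.
2nd diffs: 10, 10 (constant).
Newton forward-difference form: h_n = 1 + 10·C(n-1,1) + 10·C(n-1,2).
At n = 12: n-1 = 11, so h_{12} = 1 + 110 + 550 = 661.

661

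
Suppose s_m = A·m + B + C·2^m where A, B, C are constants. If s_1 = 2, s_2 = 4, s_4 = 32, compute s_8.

736

The three given values yield: A + B + 2C = 2; 2A + B + 4C = 4; 4A + B + 16C = 32.
Subtracting the first from the second: A + 2C = 2.
Subtracting the second from the third: 2A + 12C = 28.
Solving: C = 3, A = -4, then B = 0.
So s_m = -4·m + 0 + 3·2^m; at m=8 this is 736.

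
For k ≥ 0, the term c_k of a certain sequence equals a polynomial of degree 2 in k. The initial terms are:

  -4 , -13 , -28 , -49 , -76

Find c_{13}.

-589

1st diffs: -9, -15, -21, -27.
2nd diffs: -6, -6, -6 (constant).
So c_k = -3k^2 - 6k - 4.
Evaluating at k = 13 gives c_{13} = -589.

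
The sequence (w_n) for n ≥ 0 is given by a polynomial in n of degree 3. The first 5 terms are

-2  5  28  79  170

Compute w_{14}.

1st diffs: 7, 23, 51, 91.
2nd diffs: 16, 28, 40.
3rd diffs: 12, 12 (constant).
Newton forward-difference form: w_n = -2 + 7·C(n,1) + 16·C(n,2) + 12·C(n,3).
At n = 14: n = 14, so w_{14} = -2 + 98 + 1456 + 4368 = 5920.

5920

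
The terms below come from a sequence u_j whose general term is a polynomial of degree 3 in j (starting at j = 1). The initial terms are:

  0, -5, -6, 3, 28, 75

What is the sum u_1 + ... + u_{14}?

1st diffs: -5, -1, 9, 25, 47.
2nd diffs: 4, 10, 16, 22.
3rd diffs: 6, 6, 6 (constant).
So u_j = j^3 - 4j^2 + 3.
Continuing: …, 150, 259, 408, 603, …, u_{14} = 1963.
Summing j = 1..14 (14 terms) gives 7007.

7007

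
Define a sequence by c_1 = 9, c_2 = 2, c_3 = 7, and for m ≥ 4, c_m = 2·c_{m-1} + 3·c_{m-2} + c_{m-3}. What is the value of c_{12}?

Applying the relation repeatedly:
c_4 = 29, c_5 = 81, c_6 = 256, c_7 = 784, c_8 = 2417, c_9 = 7442, c_{10} = 22919, c_{11} = 70581, c_{12} = 217361.

217361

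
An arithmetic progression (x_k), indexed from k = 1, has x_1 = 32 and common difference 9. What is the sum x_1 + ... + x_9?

612

x_k = 32 + (k - 1)·9.
x_9 = 104; S = 9·(32 + 104)/2 = 612.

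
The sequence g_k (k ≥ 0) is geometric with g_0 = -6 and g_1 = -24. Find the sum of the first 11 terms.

Common ratio r = 4.
g_k = (-6)·4^(k-0).
S = (-6)·(4^11 - 1)/(4 - 1) = (-6)·(4194304 - 1)/(3) = -8388606.

-8388606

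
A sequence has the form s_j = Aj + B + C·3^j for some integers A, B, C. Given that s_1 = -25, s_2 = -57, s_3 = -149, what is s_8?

Plug in j = 1, 2, 3: A + B + 3C = -25; 2A + B + 9C = -57; 3A + B + 27C = -149.
Subtracting the first from the second: A + 6C = -32.
Subtracting the second from the third: A + 18C = -92.
Solving: C = -5, A = -2, then B = -8.
Therefore s_8 = -16 + (-8) + (-5)·6561 = -32829.

-32829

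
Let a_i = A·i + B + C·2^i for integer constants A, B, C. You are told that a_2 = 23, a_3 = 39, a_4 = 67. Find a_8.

At i = 2, 3, 4: 2A + B + 4C = 23; 3A + B + 8C = 39; 4A + B + 16C = 67.
Subtracting the first from the second: A + 4C = 16.
Subtracting the second from the third: A + 8C = 28.
Solving: C = 3, A = 4, then B = 3.
Hence a_8 = 4·8 + 3 + 3·256 = 803.

803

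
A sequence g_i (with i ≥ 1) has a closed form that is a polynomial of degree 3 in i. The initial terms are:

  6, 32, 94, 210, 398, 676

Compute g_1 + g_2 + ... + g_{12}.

18618

1st diffs: 26, 62, 116, 188, 278.
2nd diffs: 36, 54, 72, 90.
3rd diffs: 18, 18, 18 (constant).
Newton forward-difference form: g_i = 6 + 26·C(i-1,1) + 36·C(i-1,2) + 18·C(i-1,3).
Continuing: …, 1062, 1574, 2230, 3048, …, g_{12} = 5242.
Summing i = 1..12 (12 terms) gives 18618.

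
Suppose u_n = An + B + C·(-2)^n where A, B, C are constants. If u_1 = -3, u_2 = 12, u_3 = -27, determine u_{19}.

Plug in n = 1, 2, 3: A + B - 2C = -3; 2A + B + 4C = 12; 3A + B - 8C = -27.
Subtracting the first from the second: A + 6C = 15.
Subtracting the second from the third: A - 12C = -39.
Solving: C = 3, A = -3, then B = 6.
Therefore u_{19} = -57 + 6 + 3·(-524288) = -1572915.

-1572915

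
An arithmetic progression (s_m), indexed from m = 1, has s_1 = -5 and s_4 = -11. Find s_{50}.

-103

Common difference d = (-11 - (-5)) / (4 - 1) = -2.
s_m = -5 + (m - 1)·(-2).
s_{50} = -5 + 49·(-2) = -103.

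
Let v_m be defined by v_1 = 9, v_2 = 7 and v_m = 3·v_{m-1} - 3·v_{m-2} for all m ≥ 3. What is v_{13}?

v_3 = -6  v_4 = -39  v_5 = -99  …  v_{10} = 1053  v_{11} = 2673  v_{12} = 4860  v_{13} = 6561.

6561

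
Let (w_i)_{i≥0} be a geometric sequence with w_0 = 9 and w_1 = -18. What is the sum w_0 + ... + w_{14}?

98307

Common ratio r = -2.
w_i = 9·(-2)^(i-0).
S = 9·((-2)^15 - 1)/(-2 - 1) = 9·(-32768 - 1)/(-3) = 98307.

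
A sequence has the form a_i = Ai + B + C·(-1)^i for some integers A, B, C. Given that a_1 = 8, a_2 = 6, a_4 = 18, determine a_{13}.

80

Write the equations: A + B - C = 8; 2A + B + C = 6; 4A + B + C = 18.
Subtracting the first from the second: A + 2C = -2.
Subtracting the second from the third: 2A = 12.
Solving: C = -4, A = 6, then B = -2.
So a_i = 6·i + (-2) + (-4)·(-1)^i; at i=13 this is 80.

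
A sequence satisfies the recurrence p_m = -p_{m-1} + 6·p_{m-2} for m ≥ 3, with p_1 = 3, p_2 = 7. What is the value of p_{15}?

-904165

Iterate the recurrence:
p_3 = 11, p_4 = 31, p_5 = 35, …, p_{12} = 41983, p_{13} = -93181, p_{14} = 345079, p_{15} = -904165.
(Characteristic roots are 2 and -3.)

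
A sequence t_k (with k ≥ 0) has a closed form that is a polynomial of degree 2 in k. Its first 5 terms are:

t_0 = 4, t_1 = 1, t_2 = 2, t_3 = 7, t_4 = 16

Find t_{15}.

1st diffs: -3, 1, 5, 9.
2nd diffs: 4, 4, 4 (constant).
Newton forward-difference form: t_k = 4 + (-3)·C(k,1) + 4·C(k,2).
At k = 15: k = 15, so t_{15} = 4 - 45 + 420 = 379.

379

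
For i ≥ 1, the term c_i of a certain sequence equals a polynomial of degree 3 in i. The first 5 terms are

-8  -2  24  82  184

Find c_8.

874

1st diffs: 6, 26, 58, 102.
2nd diffs: 20, 32, 44.
3rd diffs: 12, 12 (constant).
Newton forward-difference form: c_i = -8 + 6·C(i-1,1) + 20·C(i-1,2) + 12·C(i-1,3).
At i = 8: i-1 = 7, so c_8 = -8 + 42 + 420 + 420 = 874.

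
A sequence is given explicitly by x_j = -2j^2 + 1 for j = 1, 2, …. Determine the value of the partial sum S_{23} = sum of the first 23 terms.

Over j = 1..23: Σj = 276, Σj² = 4324.
Total = (-2)·4324 + (1)·23 = -8625.

-8625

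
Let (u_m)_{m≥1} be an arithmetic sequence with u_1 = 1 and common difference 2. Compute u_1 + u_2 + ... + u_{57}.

u_m = 1 + (m - 1)·2.
u_{57} = 113; S = 57·(1 + 113)/2 = 3249.

3249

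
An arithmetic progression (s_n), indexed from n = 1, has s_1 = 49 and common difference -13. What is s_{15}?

-133

s_n = 49 + (n - 1)·(-13).
s_{15} = 49 + 14·(-13) = -133.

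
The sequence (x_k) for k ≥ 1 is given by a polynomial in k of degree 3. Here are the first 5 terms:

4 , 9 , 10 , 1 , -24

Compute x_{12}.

-1151

1st diffs: 5, 1, -9, -25.
2nd diffs: -4, -10, -16.
3rd diffs: -6, -6 (constant).
Newton forward-difference form: x_k = 4 + 5·C(k-1,1) + (-4)·C(k-1,2) + (-6)·C(k-1,3).
At k = 12: k-1 = 11, so x_{12} = 4 + 55 - 220 - 990 = -1151.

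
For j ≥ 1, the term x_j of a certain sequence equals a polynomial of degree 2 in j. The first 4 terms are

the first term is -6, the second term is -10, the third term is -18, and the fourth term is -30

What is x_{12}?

1st diffs: -4, -8, -12.
2nd diffs: -4, -4 (constant).
Newton forward-difference form: x_j = -6 + (-4)·C(j-1,1) + (-4)·C(j-1,2).
At j = 12: j-1 = 11, so x_{12} = -6 - 44 - 220 = -270.

-270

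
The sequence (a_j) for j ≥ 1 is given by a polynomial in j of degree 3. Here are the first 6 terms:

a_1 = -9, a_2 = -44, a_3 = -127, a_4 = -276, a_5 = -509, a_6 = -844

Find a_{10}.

-3564

1st diffs: -35, -83, -149, -233, -335.
2nd diffs: -48, -66, -84, -102.
3rd diffs: -18, -18, -18 (constant).
So a_j = -3j^3 - 6j^2 + 4j - 4.
Evaluating at j = 10 gives a_{10} = -3564.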